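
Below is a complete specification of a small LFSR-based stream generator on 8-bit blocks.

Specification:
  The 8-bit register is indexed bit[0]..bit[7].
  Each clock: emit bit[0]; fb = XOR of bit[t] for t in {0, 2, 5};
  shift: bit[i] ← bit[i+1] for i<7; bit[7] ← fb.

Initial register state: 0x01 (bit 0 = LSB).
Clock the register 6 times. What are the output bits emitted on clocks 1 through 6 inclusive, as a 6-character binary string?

reg_0 = 0x01
clock 1: out=1, reg = 0x80
clock 2: out=0, reg = 0x40
clock 3: out=0, reg = 0x20
clock 4: out=0, reg = 0x90
clock 5: out=0, reg = 0x48
clock 6: out=0, reg = 0x24

100000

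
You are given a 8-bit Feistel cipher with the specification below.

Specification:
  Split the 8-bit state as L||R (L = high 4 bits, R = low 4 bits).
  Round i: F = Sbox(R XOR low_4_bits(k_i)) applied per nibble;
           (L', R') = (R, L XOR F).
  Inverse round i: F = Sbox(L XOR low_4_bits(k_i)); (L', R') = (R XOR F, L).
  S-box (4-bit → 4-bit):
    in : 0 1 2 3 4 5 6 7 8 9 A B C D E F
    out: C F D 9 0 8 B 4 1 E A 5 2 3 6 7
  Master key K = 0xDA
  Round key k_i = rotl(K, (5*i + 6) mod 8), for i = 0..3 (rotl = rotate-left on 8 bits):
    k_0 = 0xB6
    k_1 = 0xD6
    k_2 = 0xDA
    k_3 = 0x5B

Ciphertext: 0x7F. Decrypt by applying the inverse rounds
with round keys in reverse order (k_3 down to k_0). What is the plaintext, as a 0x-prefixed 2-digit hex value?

0xA5

s_0 = ciphertext = 0x7F
s_1 = InvRound(s_0, k_3) = 0xD7
s_2 = InvRound(s_1, k_2) = 0x3D
s_3 = InvRound(s_2, k_1) = 0x53
s_4 = InvRound(s_3, k_0) = 0xA5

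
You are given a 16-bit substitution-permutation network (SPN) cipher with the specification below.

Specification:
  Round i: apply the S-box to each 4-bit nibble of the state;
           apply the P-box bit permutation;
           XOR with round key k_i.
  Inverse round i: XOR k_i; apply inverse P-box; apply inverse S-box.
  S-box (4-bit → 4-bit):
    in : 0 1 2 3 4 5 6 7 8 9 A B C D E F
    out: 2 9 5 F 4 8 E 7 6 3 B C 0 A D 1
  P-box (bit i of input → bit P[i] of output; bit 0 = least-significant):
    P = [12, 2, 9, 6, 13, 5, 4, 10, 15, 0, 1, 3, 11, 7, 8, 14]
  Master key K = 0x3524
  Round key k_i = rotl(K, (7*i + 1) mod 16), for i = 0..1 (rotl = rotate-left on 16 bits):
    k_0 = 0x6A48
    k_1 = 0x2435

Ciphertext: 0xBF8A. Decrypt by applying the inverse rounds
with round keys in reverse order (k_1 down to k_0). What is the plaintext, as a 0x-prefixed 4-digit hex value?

s_0 = ciphertext = 0xBF8A
s_1 = InvRound(s_0, k_1) = 0x7387
s_2 = InvRound(s_1, k_0) = 0x76CA

0x76CA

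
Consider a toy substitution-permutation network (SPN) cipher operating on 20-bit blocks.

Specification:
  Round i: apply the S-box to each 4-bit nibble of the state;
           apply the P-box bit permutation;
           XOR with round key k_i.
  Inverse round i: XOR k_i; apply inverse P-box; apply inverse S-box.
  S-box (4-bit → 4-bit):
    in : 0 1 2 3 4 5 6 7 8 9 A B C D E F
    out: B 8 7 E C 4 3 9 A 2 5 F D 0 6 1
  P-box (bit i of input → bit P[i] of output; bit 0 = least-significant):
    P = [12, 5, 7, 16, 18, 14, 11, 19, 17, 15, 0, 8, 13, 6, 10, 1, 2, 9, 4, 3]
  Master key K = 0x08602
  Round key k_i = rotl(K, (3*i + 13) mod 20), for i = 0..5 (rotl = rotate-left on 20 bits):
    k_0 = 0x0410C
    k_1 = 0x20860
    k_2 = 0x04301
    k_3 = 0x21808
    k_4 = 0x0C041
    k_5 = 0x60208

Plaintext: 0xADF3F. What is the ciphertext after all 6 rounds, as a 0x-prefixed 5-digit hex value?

0x6F3EF

s_0 = plaintext = 0xADF3F
s_1 = Round(s_0, k_0) = 0xA1918
s_2 = Round(s_1, k_1) = 0xB8856
s_3 = Round(s_2, k_2) = 0x0D87F
s_4 = Round(s_3, k_3) = 0xE8B04
s_5 = Round(s_4, k_4) = 0xF0392
s_6 = Round(s_5, k_5) = 0x6F3EF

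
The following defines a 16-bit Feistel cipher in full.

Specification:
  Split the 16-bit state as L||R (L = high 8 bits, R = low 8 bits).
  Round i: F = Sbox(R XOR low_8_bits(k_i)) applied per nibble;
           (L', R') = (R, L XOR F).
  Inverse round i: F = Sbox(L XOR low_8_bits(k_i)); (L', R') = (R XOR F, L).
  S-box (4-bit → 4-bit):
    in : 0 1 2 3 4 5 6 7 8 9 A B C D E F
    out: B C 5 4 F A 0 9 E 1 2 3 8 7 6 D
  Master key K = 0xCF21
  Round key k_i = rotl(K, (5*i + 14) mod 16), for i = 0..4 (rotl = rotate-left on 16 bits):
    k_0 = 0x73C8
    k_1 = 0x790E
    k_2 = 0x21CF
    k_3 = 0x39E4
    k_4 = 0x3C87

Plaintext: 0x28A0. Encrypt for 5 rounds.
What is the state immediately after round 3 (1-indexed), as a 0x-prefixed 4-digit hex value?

0xFE6A

s_0 = plaintext = 0x28A0
s_1 = Round(s_0, k_0) = 0xA026
s_2 = Round(s_1, k_1) = 0x26FE
s_3 = Round(s_2, k_2) = 0xFE6A
s_4 = Round(s_3, k_3) = 0x6A18
s_5 = Round(s_4, k_4) = 0x1877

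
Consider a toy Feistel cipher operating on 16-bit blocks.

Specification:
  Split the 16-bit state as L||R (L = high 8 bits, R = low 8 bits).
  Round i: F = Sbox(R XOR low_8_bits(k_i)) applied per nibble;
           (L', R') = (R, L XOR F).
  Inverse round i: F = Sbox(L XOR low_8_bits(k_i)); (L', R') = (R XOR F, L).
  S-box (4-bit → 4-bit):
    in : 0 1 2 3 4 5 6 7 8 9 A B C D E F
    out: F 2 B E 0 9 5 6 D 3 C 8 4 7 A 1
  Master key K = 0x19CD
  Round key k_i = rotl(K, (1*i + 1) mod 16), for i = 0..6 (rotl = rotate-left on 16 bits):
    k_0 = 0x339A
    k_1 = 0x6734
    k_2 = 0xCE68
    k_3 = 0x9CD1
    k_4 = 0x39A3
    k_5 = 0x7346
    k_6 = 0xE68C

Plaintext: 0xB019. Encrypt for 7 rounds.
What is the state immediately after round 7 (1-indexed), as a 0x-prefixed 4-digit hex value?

s_0 = plaintext = 0xB019
s_1 = Round(s_0, k_0) = 0x196E
s_2 = Round(s_1, k_1) = 0x6E85
s_3 = Round(s_2, k_2) = 0x85C9
s_4 = Round(s_3, k_3) = 0xC9A8
s_5 = Round(s_4, k_4) = 0xA831
s_6 = Round(s_5, k_5) = 0x31CE
s_7 = Round(s_6, k_6) = 0xCE3A

0xCE3A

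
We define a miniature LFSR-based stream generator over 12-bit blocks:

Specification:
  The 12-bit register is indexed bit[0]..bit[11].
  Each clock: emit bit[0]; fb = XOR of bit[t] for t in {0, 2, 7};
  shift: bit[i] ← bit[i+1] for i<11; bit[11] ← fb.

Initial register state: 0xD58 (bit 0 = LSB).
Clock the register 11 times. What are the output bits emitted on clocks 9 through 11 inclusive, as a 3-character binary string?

101

reg_0 = 0xD58
clock 1: out=0, reg = 0x6AC
clock 2: out=0, reg = 0x356
clock 3: out=0, reg = 0x9AB
clock 4: out=1, reg = 0x4D5
clock 5: out=1, reg = 0xA6A
clock 6: out=0, reg = 0x535
clock 7: out=1, reg = 0x29A
clock 8: out=0, reg = 0x94D
clock 9: out=1, reg = 0x4A6
clock 10: out=0, reg = 0x253
clock 11: out=1, reg = 0x929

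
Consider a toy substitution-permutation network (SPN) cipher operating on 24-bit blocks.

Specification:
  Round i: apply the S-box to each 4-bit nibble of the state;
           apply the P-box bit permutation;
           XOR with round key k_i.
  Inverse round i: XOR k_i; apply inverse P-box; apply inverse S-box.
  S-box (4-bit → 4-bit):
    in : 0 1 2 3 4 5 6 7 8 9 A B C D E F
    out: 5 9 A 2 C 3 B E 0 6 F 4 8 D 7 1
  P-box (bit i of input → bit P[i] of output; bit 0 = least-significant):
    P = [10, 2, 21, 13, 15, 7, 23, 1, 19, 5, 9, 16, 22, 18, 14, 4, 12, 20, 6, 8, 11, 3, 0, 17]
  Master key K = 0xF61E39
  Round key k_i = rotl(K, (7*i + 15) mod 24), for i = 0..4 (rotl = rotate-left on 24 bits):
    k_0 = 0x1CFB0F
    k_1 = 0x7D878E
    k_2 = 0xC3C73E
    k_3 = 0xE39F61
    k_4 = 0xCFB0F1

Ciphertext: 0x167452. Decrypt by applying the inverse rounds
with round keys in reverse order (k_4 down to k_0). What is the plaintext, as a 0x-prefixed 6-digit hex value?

s_0 = ciphertext = 0x167452
s_1 = InvRound(s_0, k_4) = 0xB306AF
s_2 = InvRound(s_1, k_3) = 0x5AF863
s_3 = InvRound(s_2, k_2) = 0xEACDB6
s_4 = InvRound(s_3, k_1) = 0x6377B8
s_5 = InvRound(s_4, k_0) = 0xD3666E

0xD3666E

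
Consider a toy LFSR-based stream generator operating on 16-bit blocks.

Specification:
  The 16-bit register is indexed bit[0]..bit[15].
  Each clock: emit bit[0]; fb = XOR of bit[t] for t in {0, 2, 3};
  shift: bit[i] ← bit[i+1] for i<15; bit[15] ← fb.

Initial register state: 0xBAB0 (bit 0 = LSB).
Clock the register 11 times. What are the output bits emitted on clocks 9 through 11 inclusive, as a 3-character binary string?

reg_0 = 0xBAB0
clock 1: out=0, reg = 0x5D58
clock 2: out=0, reg = 0xAEAC
clock 3: out=0, reg = 0x5756
clock 4: out=0, reg = 0xABAB
clock 5: out=1, reg = 0x55D5
clock 6: out=1, reg = 0x2AEA
clock 7: out=0, reg = 0x9575
clock 8: out=1, reg = 0x4ABA
clock 9: out=0, reg = 0xA55D
clock 10: out=1, reg = 0xD2AE
clock 11: out=0, reg = 0x6957

010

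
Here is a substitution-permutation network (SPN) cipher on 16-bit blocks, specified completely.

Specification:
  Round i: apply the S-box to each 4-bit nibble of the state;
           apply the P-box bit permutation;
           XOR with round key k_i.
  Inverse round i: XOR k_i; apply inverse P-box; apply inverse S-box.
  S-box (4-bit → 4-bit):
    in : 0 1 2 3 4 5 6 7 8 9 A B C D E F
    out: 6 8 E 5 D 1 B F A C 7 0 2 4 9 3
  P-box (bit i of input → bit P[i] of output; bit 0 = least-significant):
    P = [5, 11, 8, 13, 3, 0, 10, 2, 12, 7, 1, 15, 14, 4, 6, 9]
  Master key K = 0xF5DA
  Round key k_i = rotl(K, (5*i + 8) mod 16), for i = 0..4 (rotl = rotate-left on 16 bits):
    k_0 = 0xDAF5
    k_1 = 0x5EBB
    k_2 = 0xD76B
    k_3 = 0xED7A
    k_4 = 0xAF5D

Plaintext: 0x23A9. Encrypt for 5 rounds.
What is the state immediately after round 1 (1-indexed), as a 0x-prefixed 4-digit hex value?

0xEDAE

s_0 = plaintext = 0x23A9
s_1 = Round(s_0, k_0) = 0xEDAE
s_2 = Round(s_1, k_1) = 0x3890
s_3 = Round(s_2, k_2) = 0x1AAF
s_4 = Round(s_3, k_3) = 0xF3D1
s_5 = Round(s_4, k_4) = 0xDB4F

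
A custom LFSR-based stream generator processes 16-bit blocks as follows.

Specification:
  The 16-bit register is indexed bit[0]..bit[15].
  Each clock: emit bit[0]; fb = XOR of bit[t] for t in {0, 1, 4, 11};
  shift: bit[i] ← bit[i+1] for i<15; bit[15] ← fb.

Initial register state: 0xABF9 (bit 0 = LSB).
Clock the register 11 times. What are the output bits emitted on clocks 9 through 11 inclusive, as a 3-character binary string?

reg_0 = 0xABF9
clock 1: out=1, reg = 0xD5FC
clock 2: out=0, reg = 0xEAFE
clock 3: out=0, reg = 0xF57F
clock 4: out=1, reg = 0xFABF
clock 5: out=1, reg = 0x7D5F
clock 6: out=1, reg = 0x3EAF
clock 7: out=1, reg = 0x9F57
clock 8: out=1, reg = 0x4FAB
clock 9: out=1, reg = 0xA7D5
clock 10: out=1, reg = 0x53EA
clock 11: out=0, reg = 0xA9F5

110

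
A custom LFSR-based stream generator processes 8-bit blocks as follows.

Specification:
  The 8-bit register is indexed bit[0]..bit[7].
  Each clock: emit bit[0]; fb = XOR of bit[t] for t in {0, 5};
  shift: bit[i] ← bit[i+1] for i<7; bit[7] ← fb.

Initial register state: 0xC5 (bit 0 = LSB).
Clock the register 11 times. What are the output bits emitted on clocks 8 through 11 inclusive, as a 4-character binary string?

reg_0 = 0xC5
clock 1: out=1, reg = 0xE2
clock 2: out=0, reg = 0xF1
clock 3: out=1, reg = 0x78
clock 4: out=0, reg = 0xBC
clock 5: out=0, reg = 0xDE
clock 6: out=0, reg = 0x6F
clock 7: out=1, reg = 0x37
clock 8: out=1, reg = 0x1B
clock 9: out=1, reg = 0x8D
clock 10: out=1, reg = 0xC6
clock 11: out=0, reg = 0x63

1110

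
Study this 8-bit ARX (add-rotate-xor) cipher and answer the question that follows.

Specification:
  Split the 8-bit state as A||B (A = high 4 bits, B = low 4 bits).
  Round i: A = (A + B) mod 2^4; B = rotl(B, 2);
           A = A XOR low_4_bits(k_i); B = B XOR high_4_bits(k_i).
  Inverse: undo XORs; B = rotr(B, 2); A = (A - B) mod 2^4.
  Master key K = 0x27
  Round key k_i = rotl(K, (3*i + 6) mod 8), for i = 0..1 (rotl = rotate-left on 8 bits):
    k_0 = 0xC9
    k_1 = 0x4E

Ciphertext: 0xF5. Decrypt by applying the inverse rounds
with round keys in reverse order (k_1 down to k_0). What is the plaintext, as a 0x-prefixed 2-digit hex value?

s_0 = ciphertext = 0xF5
s_1 = InvRound(s_0, k_1) = 0xD4
s_2 = InvRound(s_1, k_0) = 0x22

0x22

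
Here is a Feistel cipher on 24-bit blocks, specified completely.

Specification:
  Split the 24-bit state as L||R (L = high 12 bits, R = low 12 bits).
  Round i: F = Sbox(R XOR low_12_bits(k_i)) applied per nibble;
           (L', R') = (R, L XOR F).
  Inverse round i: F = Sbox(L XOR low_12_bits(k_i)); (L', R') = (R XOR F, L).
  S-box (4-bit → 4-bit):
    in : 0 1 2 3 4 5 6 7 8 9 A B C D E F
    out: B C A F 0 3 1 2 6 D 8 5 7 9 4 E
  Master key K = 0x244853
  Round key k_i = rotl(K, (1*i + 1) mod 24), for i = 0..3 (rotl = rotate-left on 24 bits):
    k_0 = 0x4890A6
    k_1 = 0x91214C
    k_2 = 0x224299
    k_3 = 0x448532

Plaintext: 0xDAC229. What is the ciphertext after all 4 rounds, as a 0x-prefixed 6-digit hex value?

0xB52756

s_0 = plaintext = 0xDAC229
s_1 = Round(s_0, k_0) = 0x2297C2
s_2 = Round(s_1, k_1) = 0x7C234D
s_3 = Round(s_2, k_2) = 0x34DB52
s_4 = Round(s_3, k_3) = 0xB52756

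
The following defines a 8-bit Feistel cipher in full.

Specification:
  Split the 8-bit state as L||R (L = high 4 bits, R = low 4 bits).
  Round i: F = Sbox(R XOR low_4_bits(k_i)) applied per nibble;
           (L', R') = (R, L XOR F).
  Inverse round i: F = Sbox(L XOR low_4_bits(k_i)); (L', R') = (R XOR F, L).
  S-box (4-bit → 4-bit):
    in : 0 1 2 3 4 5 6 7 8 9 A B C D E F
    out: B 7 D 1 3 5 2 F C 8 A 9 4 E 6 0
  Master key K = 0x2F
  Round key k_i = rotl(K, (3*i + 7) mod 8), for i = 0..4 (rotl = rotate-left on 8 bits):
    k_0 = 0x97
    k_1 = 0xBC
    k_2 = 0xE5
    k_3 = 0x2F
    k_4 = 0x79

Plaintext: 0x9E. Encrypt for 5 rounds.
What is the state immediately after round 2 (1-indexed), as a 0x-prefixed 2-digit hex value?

0x10

s_0 = plaintext = 0x9E
s_1 = Round(s_0, k_0) = 0xE1
s_2 = Round(s_1, k_1) = 0x10
s_3 = Round(s_2, k_2) = 0x04
s_4 = Round(s_3, k_3) = 0x49
s_5 = Round(s_4, k_4) = 0x9F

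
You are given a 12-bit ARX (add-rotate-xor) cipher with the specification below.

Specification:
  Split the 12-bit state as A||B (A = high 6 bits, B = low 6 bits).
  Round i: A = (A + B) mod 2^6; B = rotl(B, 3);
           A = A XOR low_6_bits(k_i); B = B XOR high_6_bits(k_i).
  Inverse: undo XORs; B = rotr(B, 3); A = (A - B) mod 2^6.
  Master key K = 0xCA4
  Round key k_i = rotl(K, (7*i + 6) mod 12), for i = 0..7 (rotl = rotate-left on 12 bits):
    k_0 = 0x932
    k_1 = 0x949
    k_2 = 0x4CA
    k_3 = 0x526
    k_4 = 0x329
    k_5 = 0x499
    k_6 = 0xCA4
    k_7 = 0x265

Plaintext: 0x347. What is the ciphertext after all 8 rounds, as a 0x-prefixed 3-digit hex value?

0xFA4

s_0 = plaintext = 0x347
s_1 = Round(s_0, k_0) = 0x99C
s_2 = Round(s_1, k_1) = 0x2C6
s_3 = Round(s_2, k_2) = 0x6E3
s_4 = Round(s_3, k_3) = 0x608
s_5 = Round(s_4, k_4) = 0x24D
s_6 = Round(s_5, k_5) = 0x3FB
s_7 = Round(s_6, k_6) = 0xBAD
s_8 = Round(s_7, k_7) = 0xFA4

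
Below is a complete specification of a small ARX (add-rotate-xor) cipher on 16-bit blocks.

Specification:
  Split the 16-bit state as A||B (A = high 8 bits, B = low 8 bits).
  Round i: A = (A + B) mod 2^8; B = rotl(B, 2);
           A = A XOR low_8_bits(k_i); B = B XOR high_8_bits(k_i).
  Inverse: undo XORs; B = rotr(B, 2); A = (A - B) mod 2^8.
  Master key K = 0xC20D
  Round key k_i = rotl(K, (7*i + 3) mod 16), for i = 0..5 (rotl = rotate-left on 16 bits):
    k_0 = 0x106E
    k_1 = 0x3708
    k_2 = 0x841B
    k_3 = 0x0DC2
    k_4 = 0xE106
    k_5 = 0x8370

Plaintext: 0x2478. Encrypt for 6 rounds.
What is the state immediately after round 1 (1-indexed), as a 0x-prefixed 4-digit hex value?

s_0 = plaintext = 0x2478
s_1 = Round(s_0, k_0) = 0xF2F1
s_2 = Round(s_1, k_1) = 0xEBF0
s_3 = Round(s_2, k_2) = 0xC047
s_4 = Round(s_3, k_3) = 0xC510
s_5 = Round(s_4, k_4) = 0xD3A1
s_6 = Round(s_5, k_5) = 0x0405

0xF2F1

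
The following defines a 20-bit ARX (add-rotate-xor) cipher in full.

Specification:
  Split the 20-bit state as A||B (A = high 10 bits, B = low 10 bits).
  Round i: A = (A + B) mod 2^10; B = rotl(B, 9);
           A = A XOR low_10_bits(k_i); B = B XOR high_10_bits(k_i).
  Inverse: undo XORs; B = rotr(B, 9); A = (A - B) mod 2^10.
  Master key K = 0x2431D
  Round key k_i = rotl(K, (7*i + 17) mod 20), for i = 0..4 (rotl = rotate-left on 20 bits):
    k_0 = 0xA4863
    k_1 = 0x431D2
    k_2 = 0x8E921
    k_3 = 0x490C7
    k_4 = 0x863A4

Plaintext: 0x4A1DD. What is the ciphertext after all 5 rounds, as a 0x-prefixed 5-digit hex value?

0x4C922

s_0 = plaintext = 0x4A1DD
s_1 = Round(s_0, k_0) = 0xD987C
s_2 = Round(s_1, k_1) = 0x8C132
s_3 = Round(s_2, k_2) = 0x90EA3
s_4 = Round(s_3, k_3) = 0x08675
s_5 = Round(s_4, k_4) = 0x4C922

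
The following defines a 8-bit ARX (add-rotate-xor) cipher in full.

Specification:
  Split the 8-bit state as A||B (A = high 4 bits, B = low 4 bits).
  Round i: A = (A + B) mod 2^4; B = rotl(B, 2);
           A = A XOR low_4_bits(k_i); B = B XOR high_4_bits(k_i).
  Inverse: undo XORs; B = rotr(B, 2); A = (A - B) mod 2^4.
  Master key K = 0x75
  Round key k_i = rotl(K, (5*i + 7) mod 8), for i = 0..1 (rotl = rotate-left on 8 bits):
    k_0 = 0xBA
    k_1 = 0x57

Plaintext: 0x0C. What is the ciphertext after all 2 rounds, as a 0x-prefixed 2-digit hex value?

0x97

s_0 = plaintext = 0x0C
s_1 = Round(s_0, k_0) = 0x68
s_2 = Round(s_1, k_1) = 0x97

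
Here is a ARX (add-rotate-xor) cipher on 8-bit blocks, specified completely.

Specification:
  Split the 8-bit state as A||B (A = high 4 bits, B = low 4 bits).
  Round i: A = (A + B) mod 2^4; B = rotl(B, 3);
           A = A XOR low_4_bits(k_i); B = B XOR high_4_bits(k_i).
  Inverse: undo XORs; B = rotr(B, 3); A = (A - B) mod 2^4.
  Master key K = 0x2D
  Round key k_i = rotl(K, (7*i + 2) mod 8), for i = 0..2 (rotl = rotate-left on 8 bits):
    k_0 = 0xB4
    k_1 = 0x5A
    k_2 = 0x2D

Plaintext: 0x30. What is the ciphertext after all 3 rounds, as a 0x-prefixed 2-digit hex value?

s_0 = plaintext = 0x30
s_1 = Round(s_0, k_0) = 0x7B
s_2 = Round(s_1, k_1) = 0x88
s_3 = Round(s_2, k_2) = 0xD6

0xD6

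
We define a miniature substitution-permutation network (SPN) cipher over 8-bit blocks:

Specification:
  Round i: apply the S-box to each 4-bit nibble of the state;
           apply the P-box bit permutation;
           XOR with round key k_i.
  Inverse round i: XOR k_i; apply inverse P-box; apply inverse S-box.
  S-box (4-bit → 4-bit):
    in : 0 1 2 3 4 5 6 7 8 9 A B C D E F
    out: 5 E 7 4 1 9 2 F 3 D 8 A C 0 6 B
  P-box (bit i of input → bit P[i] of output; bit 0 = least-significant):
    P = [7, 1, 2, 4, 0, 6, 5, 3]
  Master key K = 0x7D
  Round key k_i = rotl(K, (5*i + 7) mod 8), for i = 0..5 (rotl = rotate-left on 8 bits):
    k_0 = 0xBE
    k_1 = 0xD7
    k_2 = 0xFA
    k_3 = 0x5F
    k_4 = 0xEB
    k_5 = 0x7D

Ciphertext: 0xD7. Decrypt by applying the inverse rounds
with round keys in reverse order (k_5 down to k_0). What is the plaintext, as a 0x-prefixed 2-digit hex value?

0xAA

s_0 = ciphertext = 0xD7
s_1 = InvRound(s_0, k_5) = 0xC8
s_2 = InvRound(s_1, k_4) = 0x06
s_3 = InvRound(s_2, k_3) = 0xFA
s_4 = InvRound(s_3, k_2) = 0xDD
s_5 = InvRound(s_4, k_1) = 0xA6
s_6 = InvRound(s_5, k_0) = 0xAA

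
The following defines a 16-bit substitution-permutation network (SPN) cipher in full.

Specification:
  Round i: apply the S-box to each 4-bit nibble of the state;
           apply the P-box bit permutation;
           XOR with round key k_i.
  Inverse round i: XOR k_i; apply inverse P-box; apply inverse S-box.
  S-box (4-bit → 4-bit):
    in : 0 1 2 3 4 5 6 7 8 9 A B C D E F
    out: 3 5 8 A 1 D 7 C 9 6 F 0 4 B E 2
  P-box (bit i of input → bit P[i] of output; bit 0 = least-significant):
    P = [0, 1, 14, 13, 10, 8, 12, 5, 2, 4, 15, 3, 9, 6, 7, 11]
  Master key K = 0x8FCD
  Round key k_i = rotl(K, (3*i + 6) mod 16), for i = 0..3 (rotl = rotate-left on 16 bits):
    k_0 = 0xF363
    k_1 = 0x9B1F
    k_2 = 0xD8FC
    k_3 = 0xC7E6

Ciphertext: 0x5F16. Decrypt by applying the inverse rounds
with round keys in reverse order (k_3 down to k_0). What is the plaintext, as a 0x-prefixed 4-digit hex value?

0x27B3

s_0 = ciphertext = 0x5F16
s_1 = InvRound(s_0, k_3) = 0xE97B
s_2 = InvRound(s_1, k_2) = 0xC49D
s_3 = InvRound(s_2, k_1) = 0x5B69
s_4 = InvRound(s_3, k_0) = 0x27B3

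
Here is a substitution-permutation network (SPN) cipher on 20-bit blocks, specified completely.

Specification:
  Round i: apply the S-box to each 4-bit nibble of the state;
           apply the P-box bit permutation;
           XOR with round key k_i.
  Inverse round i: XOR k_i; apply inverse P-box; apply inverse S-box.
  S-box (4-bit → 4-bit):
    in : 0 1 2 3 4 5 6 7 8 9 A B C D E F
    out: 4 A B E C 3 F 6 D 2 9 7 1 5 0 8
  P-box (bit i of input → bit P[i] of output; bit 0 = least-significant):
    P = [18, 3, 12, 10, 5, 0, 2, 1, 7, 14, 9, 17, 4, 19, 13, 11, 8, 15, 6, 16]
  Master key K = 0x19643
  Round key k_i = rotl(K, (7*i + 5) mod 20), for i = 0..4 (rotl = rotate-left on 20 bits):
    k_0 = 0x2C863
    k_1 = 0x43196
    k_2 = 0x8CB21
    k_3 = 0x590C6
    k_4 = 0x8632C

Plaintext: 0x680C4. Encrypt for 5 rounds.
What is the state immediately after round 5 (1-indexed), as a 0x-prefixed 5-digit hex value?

s_0 = plaintext = 0x680C4
s_1 = Round(s_0, k_0) = 0x37713
s_2 = Round(s_1, k_1) = 0xDC7DD
s_3 = Round(s_2, k_2) = 0xC9855
s_4 = Round(s_3, k_3) = 0xB936F
s_5 = Round(s_4, k_4) = 0x2A44B

0x2A44B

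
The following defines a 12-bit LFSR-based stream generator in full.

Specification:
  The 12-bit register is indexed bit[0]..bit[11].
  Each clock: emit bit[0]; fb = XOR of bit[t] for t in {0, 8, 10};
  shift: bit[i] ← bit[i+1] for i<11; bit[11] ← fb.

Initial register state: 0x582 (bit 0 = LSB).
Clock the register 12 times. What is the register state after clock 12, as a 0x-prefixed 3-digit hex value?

0x41E

reg_0 = 0x582
clock 1: out=0, reg = 0x2C1
clock 2: out=1, reg = 0x960
clock 3: out=0, reg = 0xCB0
clock 4: out=0, reg = 0xE58
clock 5: out=0, reg = 0xF2C
clock 6: out=0, reg = 0x796
clock 7: out=0, reg = 0x3CB
clock 8: out=1, reg = 0x1E5
clock 9: out=1, reg = 0x0F2
clock 10: out=0, reg = 0x079
clock 11: out=1, reg = 0x83C
clock 12: out=0, reg = 0x41E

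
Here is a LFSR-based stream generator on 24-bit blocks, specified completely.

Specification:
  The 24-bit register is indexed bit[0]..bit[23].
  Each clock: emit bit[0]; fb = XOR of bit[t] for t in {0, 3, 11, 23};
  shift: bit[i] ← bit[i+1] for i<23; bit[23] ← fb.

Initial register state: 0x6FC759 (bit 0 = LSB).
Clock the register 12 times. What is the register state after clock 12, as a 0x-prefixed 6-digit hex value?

reg_0 = 0x6FC759
clock 1: out=1, reg = 0x37E3AC
clock 2: out=0, reg = 0x9BF1D6
clock 3: out=0, reg = 0xCDF8EB
clock 4: out=1, reg = 0x66FC75
clock 5: out=1, reg = 0x337E3A
clock 6: out=0, reg = 0x19BF1D
clock 7: out=1, reg = 0x8CDF8E
clock 8: out=0, reg = 0xC66FC7
clock 9: out=1, reg = 0xE337E3
clock 10: out=1, reg = 0x719BF1
clock 11: out=1, reg = 0x38CDF8
clock 12: out=0, reg = 0x1C66FC

0x1C66FC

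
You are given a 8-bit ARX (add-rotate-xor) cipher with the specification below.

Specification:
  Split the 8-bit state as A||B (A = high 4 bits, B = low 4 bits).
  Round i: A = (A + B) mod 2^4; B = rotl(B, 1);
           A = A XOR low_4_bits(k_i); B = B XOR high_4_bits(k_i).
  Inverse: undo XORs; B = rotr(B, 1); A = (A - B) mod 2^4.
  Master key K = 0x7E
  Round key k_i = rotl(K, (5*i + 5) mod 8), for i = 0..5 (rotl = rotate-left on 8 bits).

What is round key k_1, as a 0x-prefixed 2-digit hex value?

0xF9

K = 0x7E
k_0 = rotl(K, (5*0+5) mod 8) = rotl(K, 5) = 0xCF
k_1 = rotl(K, (5*1+5) mod 8) = rotl(K, 2) = 0xF9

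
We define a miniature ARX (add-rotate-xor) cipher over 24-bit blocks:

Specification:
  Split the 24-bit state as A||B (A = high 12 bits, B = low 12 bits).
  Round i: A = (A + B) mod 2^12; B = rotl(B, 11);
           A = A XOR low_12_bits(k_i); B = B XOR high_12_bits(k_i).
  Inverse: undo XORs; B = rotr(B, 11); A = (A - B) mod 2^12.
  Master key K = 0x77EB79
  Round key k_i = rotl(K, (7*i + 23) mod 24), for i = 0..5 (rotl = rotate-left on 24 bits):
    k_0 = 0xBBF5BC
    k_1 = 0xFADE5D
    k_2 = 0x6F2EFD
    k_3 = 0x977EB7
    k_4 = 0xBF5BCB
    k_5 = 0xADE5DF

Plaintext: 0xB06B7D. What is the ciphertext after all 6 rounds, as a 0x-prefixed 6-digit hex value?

s_0 = plaintext = 0xB06B7D
s_1 = Round(s_0, k_0) = 0x33F601
s_2 = Round(s_1, k_1) = 0x71D4AD
s_3 = Round(s_2, k_2) = 0x537CA4
s_4 = Round(s_3, k_3) = 0xF6CF25
s_5 = Round(s_4, k_4) = 0x55A467
s_6 = Round(s_5, k_5) = 0xC1E0ED

0xC1E0ED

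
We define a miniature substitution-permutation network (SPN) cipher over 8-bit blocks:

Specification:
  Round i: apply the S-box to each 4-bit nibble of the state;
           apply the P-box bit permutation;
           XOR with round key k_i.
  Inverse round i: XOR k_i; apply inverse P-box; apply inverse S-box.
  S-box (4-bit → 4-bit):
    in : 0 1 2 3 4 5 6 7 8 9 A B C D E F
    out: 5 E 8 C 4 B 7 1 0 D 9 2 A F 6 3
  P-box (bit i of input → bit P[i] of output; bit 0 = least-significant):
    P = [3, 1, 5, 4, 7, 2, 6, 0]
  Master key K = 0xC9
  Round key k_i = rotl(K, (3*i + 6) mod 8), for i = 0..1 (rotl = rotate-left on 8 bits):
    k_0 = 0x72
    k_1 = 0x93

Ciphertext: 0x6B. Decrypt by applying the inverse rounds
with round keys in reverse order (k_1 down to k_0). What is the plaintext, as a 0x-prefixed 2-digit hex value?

s_0 = ciphertext = 0x6B
s_1 = InvRound(s_0, k_1) = 0x09
s_2 = InvRound(s_1, k_0) = 0x3D

0x3D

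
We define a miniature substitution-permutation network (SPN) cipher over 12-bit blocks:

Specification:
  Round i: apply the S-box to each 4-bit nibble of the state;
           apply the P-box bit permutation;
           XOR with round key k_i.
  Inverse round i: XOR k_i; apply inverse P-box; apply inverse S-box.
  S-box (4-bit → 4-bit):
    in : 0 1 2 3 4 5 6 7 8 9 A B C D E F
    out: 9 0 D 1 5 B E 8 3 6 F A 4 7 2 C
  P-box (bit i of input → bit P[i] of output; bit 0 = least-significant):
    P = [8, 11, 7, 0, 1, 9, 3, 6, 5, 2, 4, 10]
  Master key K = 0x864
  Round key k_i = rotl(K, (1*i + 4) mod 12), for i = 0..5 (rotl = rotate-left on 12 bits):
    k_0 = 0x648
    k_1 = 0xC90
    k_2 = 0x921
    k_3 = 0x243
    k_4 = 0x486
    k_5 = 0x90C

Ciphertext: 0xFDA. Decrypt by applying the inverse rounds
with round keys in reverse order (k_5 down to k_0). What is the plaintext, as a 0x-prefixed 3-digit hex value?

s_0 = ciphertext = 0xFDA
s_1 = InvRound(s_0, k_5) = 0x65C
s_2 = InvRound(s_1, k_4) = 0xCAC
s_3 = InvRound(s_2, k_3) = 0x5A6
s_4 = InvRound(s_3, k_2) = 0xB36
s_5 = InvRound(s_4, k_1) = 0x584
s_6 = InvRound(s_5, k_0) = 0xE64

0xE64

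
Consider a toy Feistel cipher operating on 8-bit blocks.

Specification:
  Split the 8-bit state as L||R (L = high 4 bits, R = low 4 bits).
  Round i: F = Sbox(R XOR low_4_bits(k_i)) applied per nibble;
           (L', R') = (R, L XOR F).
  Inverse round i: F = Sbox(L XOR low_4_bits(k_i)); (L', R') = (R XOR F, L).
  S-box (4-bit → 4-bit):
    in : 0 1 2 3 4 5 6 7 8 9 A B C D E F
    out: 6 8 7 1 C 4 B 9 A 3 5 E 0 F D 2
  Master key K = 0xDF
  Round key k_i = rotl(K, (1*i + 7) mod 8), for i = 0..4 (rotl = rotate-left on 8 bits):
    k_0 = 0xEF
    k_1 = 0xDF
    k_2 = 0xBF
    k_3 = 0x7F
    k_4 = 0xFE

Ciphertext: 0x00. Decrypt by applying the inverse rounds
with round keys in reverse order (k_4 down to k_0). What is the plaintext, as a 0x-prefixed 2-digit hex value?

s_0 = ciphertext = 0x00
s_1 = InvRound(s_0, k_4) = 0xD0
s_2 = InvRound(s_1, k_3) = 0x7D
s_3 = InvRound(s_2, k_2) = 0x77
s_4 = InvRound(s_3, k_1) = 0xD7
s_5 = InvRound(s_4, k_0) = 0x0D

0x0D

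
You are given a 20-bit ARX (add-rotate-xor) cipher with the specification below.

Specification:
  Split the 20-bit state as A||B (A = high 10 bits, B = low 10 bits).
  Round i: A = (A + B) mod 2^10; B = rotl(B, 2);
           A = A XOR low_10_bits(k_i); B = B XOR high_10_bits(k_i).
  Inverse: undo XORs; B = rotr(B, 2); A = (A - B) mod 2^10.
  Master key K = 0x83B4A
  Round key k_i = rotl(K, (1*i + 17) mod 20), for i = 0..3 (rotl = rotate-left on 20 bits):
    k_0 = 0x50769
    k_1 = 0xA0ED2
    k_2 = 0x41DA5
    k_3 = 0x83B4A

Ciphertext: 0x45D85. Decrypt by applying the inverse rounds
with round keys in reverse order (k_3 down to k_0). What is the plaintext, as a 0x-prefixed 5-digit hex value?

0x577E3

s_0 = ciphertext = 0x45D85
s_1 = InvRound(s_0, k_3) = 0x9EFE2
s_2 = InvRound(s_1, k_2) = 0x895B9
s_3 = InvRound(s_2, k_1) = 0x8A6CE
s_4 = InvRound(s_3, k_0) = 0x577E3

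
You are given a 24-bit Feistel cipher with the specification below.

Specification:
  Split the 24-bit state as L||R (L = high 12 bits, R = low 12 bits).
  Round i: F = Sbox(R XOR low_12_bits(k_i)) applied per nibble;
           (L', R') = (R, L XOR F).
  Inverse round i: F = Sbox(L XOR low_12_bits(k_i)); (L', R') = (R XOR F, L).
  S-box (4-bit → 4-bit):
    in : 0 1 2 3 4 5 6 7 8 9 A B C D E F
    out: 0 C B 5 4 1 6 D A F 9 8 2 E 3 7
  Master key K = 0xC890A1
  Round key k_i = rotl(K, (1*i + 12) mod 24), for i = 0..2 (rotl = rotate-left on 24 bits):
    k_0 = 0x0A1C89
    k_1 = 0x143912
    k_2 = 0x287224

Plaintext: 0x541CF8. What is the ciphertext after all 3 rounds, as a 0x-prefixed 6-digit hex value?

0xE5F745

s_0 = plaintext = 0x541CF8
s_1 = Round(s_0, k_0) = 0xCF859D
s_2 = Round(s_1, k_1) = 0x59DE5F
s_3 = Round(s_2, k_2) = 0xE5F745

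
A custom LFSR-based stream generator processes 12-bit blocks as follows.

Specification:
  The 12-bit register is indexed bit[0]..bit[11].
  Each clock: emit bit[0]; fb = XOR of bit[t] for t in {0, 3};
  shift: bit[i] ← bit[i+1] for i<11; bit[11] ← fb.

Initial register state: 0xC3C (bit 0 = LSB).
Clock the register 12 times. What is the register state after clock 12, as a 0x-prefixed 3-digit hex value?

0xBBB

reg_0 = 0xC3C
clock 1: out=0, reg = 0xE1E
clock 2: out=0, reg = 0xF0F
clock 3: out=1, reg = 0x787
clock 4: out=1, reg = 0xBC3
clock 5: out=1, reg = 0xDE1
clock 6: out=1, reg = 0xEF0
clock 7: out=0, reg = 0x778
clock 8: out=0, reg = 0xBBC
clock 9: out=0, reg = 0xDDE
clock 10: out=0, reg = 0xEEF
clock 11: out=1, reg = 0x777
clock 12: out=1, reg = 0xBBB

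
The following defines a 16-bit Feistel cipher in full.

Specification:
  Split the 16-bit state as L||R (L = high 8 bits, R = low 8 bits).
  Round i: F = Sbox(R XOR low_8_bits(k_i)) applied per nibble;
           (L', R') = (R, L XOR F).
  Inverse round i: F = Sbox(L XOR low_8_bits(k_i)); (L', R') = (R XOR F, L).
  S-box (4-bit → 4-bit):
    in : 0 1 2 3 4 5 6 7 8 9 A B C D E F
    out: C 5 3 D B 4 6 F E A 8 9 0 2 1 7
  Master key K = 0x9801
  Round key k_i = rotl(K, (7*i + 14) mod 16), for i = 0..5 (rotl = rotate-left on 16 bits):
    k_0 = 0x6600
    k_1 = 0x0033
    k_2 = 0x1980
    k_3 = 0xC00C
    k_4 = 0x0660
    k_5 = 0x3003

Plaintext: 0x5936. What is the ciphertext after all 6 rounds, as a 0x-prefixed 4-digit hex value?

0xFA48

s_0 = plaintext = 0x5936
s_1 = Round(s_0, k_0) = 0x368F
s_2 = Round(s_1, k_1) = 0x8FA6
s_3 = Round(s_2, k_2) = 0xA6B9
s_4 = Round(s_3, k_3) = 0xB932
s_5 = Round(s_4, k_4) = 0x32FA
s_6 = Round(s_5, k_5) = 0xFA48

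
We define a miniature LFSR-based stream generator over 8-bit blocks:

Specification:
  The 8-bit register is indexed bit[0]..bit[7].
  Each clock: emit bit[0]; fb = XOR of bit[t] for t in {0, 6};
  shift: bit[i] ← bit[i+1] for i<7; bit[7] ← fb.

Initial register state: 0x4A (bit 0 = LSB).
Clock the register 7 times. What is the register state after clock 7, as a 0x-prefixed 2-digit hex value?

0x2E

reg_0 = 0x4A
clock 1: out=0, reg = 0xA5
clock 2: out=1, reg = 0xD2
clock 3: out=0, reg = 0xE9
clock 4: out=1, reg = 0x74
clock 5: out=0, reg = 0xBA
clock 6: out=0, reg = 0x5D
clock 7: out=1, reg = 0x2E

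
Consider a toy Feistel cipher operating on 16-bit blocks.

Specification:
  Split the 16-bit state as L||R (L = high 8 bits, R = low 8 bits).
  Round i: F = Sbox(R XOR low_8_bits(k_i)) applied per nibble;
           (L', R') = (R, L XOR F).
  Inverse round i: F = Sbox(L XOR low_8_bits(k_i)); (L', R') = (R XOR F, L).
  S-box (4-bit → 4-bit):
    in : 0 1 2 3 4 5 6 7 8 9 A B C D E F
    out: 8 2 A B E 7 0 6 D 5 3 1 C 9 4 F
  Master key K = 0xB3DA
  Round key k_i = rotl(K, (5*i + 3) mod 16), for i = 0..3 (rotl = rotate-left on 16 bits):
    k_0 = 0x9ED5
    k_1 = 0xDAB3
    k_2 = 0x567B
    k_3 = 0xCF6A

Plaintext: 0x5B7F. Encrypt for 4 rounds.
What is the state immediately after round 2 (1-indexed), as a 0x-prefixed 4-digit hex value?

s_0 = plaintext = 0x5B7F
s_1 = Round(s_0, k_0) = 0x7F68
s_2 = Round(s_1, k_1) = 0x68EE
s_3 = Round(s_2, k_2) = 0xEE3F
s_4 = Round(s_3, k_3) = 0x3F99

0x68EE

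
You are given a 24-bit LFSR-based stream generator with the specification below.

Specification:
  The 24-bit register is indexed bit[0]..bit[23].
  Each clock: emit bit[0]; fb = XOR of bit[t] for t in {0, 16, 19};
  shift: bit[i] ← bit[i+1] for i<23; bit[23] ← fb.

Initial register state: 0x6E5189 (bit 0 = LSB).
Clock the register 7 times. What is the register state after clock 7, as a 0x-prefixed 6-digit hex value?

reg_0 = 0x6E5189
clock 1: out=1, reg = 0x3728C4
clock 2: out=0, reg = 0x9B9462
clock 3: out=0, reg = 0x4DCA31
clock 4: out=1, reg = 0xA6E518
clock 5: out=0, reg = 0x53728C
clock 6: out=0, reg = 0xA9B946
clock 7: out=0, reg = 0x54DCA3

0x54DCA3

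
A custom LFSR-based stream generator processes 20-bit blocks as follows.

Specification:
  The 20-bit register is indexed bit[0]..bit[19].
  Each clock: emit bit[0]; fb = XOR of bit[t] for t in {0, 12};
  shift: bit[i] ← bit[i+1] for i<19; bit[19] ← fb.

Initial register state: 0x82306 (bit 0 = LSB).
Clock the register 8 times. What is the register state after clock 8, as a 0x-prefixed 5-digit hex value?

0x84823

reg_0 = 0x82306
clock 1: out=0, reg = 0x41183
clock 2: out=1, reg = 0x208C1
clock 3: out=1, reg = 0x90460
clock 4: out=0, reg = 0x48230
clock 5: out=0, reg = 0x24118
clock 6: out=0, reg = 0x1208C
clock 7: out=0, reg = 0x09046
clock 8: out=0, reg = 0x84823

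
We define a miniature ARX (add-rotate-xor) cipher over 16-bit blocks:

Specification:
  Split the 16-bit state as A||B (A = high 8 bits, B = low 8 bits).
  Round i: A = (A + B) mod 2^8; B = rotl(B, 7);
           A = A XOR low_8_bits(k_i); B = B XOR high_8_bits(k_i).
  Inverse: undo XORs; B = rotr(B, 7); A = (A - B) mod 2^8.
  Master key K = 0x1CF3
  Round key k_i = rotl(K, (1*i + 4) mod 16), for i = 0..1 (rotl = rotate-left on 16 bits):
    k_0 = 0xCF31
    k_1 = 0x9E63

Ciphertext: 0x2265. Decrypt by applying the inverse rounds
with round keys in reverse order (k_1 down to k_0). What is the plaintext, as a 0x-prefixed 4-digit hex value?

s_0 = ciphertext = 0x2265
s_1 = InvRound(s_0, k_1) = 0x4AF7
s_2 = InvRound(s_1, k_0) = 0x0B70

0x0B70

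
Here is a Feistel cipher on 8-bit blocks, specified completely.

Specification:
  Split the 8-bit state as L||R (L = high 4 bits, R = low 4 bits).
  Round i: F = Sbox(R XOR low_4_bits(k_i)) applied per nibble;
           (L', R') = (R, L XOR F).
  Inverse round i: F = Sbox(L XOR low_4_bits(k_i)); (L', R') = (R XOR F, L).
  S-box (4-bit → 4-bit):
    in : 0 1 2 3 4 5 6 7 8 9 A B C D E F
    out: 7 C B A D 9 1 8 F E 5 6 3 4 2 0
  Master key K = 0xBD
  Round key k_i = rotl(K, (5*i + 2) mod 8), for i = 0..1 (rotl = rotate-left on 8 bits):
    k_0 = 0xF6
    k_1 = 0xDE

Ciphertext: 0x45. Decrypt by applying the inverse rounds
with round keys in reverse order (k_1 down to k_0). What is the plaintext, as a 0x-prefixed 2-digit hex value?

0x50

s_0 = ciphertext = 0x45
s_1 = InvRound(s_0, k_1) = 0x04
s_2 = InvRound(s_1, k_0) = 0x50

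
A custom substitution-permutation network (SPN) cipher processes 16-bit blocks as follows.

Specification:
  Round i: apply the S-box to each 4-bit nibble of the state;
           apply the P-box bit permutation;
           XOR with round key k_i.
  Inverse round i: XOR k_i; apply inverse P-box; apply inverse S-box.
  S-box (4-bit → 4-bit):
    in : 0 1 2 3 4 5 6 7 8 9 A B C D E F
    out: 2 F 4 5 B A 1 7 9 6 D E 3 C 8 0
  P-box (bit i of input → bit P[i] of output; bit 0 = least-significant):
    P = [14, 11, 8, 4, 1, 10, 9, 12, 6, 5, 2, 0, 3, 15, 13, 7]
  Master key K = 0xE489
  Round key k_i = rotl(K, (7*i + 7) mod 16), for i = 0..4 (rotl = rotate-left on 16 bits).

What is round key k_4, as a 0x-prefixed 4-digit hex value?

0x244F

K = 0xE489
k_0 = rotl(K, (7*0+7) mod 16) = rotl(K, 7) = 0x44F2
k_1 = rotl(K, (7*1+7) mod 16) = rotl(K, 14) = 0x7922
k_2 = rotl(K, (7*2+7) mod 16) = rotl(K, 5) = 0x913C
k_3 = rotl(K, (7*3+7) mod 16) = rotl(K, 12) = 0x9E48
k_4 = rotl(K, (7*4+7) mod 16) = rotl(K, 3) = 0x244F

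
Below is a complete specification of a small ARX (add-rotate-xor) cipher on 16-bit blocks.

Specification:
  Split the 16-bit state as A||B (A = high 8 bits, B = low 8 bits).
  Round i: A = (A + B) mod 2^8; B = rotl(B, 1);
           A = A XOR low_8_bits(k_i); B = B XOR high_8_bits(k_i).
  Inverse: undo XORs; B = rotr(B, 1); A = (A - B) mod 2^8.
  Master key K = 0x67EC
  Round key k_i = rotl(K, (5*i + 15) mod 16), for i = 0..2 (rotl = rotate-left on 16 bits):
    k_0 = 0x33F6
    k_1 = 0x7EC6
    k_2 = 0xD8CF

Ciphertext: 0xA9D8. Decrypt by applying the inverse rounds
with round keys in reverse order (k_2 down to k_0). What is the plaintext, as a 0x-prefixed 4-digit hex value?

s_0 = ciphertext = 0xA9D8
s_1 = InvRound(s_0, k_2) = 0x6600
s_2 = InvRound(s_1, k_1) = 0x613F
s_3 = InvRound(s_2, k_0) = 0x9106

0x9106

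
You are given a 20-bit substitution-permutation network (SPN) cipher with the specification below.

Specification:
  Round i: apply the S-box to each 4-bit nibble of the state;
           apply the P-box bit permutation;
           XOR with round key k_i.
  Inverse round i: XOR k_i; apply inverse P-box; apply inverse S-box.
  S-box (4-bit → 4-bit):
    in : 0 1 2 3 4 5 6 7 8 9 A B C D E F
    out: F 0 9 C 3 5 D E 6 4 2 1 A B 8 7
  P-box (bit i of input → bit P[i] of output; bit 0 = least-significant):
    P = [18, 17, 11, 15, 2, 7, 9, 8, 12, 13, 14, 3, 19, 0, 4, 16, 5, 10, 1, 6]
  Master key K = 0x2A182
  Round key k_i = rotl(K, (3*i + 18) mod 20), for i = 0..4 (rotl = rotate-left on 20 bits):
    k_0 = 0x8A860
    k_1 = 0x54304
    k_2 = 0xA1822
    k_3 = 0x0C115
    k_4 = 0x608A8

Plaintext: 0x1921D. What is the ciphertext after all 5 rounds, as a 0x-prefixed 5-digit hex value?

s_0 = plaintext = 0x1921D
s_1 = Round(s_0, k_0) = 0xE3878
s_2 = Round(s_1, k_1) = 0x628D4
s_3 = Round(s_2, k_2) = 0x579C4
s_4 = Round(s_3, k_3) = 0x780A6
s_5 = Round(s_4, k_4) = 0x2F473

0x2F473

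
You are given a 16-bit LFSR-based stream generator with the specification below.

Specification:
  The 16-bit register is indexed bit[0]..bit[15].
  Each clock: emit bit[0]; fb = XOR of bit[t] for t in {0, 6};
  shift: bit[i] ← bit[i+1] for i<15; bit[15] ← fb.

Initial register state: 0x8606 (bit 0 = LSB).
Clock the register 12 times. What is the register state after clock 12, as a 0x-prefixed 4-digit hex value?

0xC1E8

reg_0 = 0x8606
clock 1: out=0, reg = 0x4303
clock 2: out=1, reg = 0xA181
clock 3: out=1, reg = 0xD0C0
clock 4: out=0, reg = 0xE860
clock 5: out=0, reg = 0xF430
clock 6: out=0, reg = 0x7A18
clock 7: out=0, reg = 0x3D0C
clock 8: out=0, reg = 0x1E86
clock 9: out=0, reg = 0x0F43
clock 10: out=1, reg = 0x07A1
clock 11: out=1, reg = 0x83D0
clock 12: out=0, reg = 0xC1E8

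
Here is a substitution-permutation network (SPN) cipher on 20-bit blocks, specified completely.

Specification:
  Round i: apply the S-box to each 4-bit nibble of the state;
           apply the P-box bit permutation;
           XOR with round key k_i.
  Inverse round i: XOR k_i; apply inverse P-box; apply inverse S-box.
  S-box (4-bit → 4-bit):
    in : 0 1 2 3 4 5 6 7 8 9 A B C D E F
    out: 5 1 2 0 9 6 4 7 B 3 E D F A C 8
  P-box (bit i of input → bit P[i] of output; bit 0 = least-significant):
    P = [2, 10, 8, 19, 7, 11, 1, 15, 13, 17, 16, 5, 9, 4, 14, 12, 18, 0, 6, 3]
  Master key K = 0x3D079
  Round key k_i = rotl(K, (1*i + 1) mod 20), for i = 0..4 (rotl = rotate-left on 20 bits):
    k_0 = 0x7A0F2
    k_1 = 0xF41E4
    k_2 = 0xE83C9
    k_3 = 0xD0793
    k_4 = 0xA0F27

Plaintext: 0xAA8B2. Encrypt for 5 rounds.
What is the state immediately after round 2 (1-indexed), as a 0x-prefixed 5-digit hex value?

s_0 = plaintext = 0xAA8B2
s_1 = Round(s_0, k_0) = 0x55409
s_2 = Round(s_1, k_1) = 0xF2513
s_3 = Round(s_2, k_2) = 0xD8351
s_4 = Round(s_3, k_3) = 0xD1D8C
s_5 = Round(s_4, k_4) = 0x0808A

0xF2513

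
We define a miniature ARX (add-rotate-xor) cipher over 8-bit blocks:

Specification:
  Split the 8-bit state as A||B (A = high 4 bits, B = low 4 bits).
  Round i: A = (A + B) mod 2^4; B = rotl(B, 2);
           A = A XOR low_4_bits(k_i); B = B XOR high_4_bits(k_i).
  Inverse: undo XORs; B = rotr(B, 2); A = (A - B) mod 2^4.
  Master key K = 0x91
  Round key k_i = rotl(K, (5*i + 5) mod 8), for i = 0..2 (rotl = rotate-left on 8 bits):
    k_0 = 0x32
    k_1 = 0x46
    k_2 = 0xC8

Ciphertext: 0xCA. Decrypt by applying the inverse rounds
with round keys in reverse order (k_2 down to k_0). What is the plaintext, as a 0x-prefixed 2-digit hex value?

s_0 = ciphertext = 0xCA
s_1 = InvRound(s_0, k_2) = 0xB9
s_2 = InvRound(s_1, k_1) = 0x67
s_3 = InvRound(s_2, k_0) = 0x31

0x31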